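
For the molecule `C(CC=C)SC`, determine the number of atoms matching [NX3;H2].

0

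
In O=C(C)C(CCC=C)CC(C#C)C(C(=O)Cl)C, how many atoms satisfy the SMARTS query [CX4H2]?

3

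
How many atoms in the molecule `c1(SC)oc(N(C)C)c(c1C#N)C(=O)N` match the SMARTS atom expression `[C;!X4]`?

2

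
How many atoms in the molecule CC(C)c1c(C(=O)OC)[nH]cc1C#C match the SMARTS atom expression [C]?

7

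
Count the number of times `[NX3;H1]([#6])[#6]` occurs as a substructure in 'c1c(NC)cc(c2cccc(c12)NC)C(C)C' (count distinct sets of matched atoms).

2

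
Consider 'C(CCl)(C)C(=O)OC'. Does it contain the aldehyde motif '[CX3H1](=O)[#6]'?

No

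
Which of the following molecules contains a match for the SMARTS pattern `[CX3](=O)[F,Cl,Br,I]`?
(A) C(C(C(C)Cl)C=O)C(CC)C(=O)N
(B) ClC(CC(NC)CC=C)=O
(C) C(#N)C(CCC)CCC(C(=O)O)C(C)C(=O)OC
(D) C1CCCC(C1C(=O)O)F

[CX3](=O)[F,Cl,Br,I] describes a carbonyl carbon bonded to a halogen (an acyl halide).
(A) has a chloro substituent but the Cl is not on a carbonyl carbon.
(B) contains an acyl chloride (-C(=O)Cl), which satisfies every atom and bond constraint.
(C) has a carboxylic acid group (-C(=O)OH) but the carbonyl is bonded to -OH, not to a halogen.
(D) has a carboxylic acid group (-C(=O)OH) but the carbonyl is bonded to -OH, not to a halogen.
So the answer is (B).

B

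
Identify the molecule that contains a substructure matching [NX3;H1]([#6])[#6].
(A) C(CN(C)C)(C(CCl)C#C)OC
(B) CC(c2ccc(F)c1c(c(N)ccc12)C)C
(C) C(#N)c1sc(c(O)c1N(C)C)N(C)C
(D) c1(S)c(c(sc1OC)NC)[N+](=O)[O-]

D

[NX3;H1]([#6])[#6] describes a trivalent nitrogen with one H, bonded to two carbons (a secondary amine).
(A) has a dimethylamino group (-N(CH3)2) but the nitrogen has H0, not H1.
(B) has a primary amino group (-NH2) but the nitrogen has H2 and only one carbon neighbour.
(C) has a dimethylamino group (-N(CH3)2) but the nitrogen has H0, not H1.
(D) contains an N-methylamino group (-NHCH3), which satisfies every atom and bond constraint.
So the answer is (D).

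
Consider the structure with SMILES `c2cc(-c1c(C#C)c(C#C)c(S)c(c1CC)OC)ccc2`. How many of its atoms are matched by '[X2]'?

6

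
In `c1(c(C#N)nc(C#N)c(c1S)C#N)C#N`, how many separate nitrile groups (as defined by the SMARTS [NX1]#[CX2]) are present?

[NX1]#[CX2] is the SMARTS for a nitrile: a nitrogen triple-bonded to a two-connected carbon.
The molecule carries 4 separate instances of a nitrile (-C#N) meeting every constraint; each maps to a distinct set of atoms, giving 4 matches.

4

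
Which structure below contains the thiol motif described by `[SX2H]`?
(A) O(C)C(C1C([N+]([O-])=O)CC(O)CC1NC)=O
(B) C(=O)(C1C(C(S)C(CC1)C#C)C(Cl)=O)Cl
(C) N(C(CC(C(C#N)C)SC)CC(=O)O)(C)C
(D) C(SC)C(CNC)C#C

[SX2H] describes an aliphatic sulfur with two connections, one being H (a thiol).
(A) has a hydroxyl group (-OH) but it is an -OH, not an -SH.
(B) contains a thiol (-SH), which satisfies every atom and bond constraint.
(C) has a methylthio ether (-SCH3) but the sulfur has H0 (bonded to two carbons), not H1.
(D) has a methylthio ether (-SCH3) but the sulfur has H0 (bonded to two carbons), not H1.
So the answer is (B).

B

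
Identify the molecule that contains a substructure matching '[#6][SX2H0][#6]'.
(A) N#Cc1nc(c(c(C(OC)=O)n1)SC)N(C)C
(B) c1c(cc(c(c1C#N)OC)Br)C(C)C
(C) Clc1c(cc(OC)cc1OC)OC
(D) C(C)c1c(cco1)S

A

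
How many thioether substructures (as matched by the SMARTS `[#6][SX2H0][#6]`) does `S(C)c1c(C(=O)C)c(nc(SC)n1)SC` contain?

3

[#6][SX2H0][#6] is the SMARTS for a thioether: an aliphatic sulfur bridging two carbons with no H on the sulfur.
The molecule carries 3 separate instances of a methylthio ether (-SCH3) meeting every constraint; each maps to a distinct set of atoms, giving 3 matches.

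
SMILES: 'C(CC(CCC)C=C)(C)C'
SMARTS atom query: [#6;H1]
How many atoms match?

3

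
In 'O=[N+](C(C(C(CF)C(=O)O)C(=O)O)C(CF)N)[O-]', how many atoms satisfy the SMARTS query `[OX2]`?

2

The query [OX2] means: aliphatic oxygen with two total connections — ether, hydroxyl, or ester single-bond O.
Check the 18 heavy atoms by environment: 6× C (X4) → no; 2× F (X1) → no; 1× N (charge +1, X3) → no; 1× O (charge -1, X1) → no; 3× O (X1) → no; 2× C (X3) → no; 2× O (X2) → match; 1× N (X3) → no.
That gives 2 matching atoms.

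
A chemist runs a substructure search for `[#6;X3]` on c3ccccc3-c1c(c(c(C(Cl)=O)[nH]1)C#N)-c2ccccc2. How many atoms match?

The query [#6;X3] means: any carbon (aromatic or not) with three total connections.
Check the 22 heavy atoms by environment: 1× n (aromatic, X3) → no; 16× c (aromatic, X3) → match; 1× C (X3) → match; 1× O (X1) → no; 1× Cl (X1) → no; 1× C (X2) → no; 1× N (X1) → no.
Summing the matching environments: 16 + 1 = 17 matching atoms.

17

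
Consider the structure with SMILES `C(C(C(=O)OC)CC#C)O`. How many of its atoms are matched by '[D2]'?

4

Check the 10 heavy atoms by environment: 3× C (D2) → match; 2× C (D3) → no; 2× C (D1) → no; 2× O (D1) → no; 1× O (D2) → match.
Summing the matching environments: 3 + 1 = 4 matching atoms.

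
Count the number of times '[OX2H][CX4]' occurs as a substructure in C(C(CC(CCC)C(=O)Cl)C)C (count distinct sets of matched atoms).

[OX2H][CX4] is the SMARTS for an aliphatic alcohol: a hydroxyl oxygen bound to an sp3 (X4) carbon.
No fragment in the molecule satisfies every constraint, giving 0 matches.

0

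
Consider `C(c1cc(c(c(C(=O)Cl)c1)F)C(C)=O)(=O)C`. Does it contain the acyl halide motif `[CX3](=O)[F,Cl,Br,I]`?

Yes

The pattern [CX3](=O)[F,Cl,Br,I] describes a carbonyl carbon bonded to a halogen — an acyl halide.
The molecule carries an acyl chloride (-C(=O)Cl), whose atoms satisfy every constraint of the query, so the pattern matches.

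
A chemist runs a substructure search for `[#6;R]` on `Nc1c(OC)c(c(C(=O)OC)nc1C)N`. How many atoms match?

Check the 15 heavy atoms by environment: 1× n (aromatic, in 6-ring) → no; 5× c (aromatic, in 6-ring) → match; 4× C (acyclic) → no; 3× O (acyclic) → no; 2× N (acyclic) → no.
That gives 5 matching atoms.

5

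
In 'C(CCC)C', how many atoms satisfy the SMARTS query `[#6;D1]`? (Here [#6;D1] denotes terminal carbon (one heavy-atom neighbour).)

The query [#6;D1] means: carbon bonded to exactly one heavy atom.
Check the 5 heavy atoms by environment: 3× C (D2) → no; 2× C (D1) → match.
That gives 2 matching atoms.

2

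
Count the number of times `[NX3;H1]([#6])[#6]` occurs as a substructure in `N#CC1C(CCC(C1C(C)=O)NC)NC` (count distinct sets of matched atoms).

2

[NX3;H1]([#6])[#6] is the SMARTS for a secondary amine: a trivalent nitrogen with one H, bonded to two carbons.
The molecule carries 2 separate instances of an N-methylamino group (-NHCH3) meeting every constraint; each maps to a distinct set of atoms, giving 2 matches.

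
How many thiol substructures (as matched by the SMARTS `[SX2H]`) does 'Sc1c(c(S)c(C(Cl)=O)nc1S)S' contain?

4

[SX2H] is the SMARTS for a thiol: an aliphatic sulfur with two connections, one being H.
The molecule carries 4 separate instances of a thiol (-SH) meeting every constraint; each maps to a distinct set of atoms, giving 4 matches.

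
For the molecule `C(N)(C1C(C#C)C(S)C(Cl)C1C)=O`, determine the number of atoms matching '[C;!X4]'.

3

Check the 13 heavy atoms by environment: 6× C (X4) → no; 1× S (X2) → no; 1× C (X3) → match; 1× O (X1) → no; 1× N (X3) → no; 1× Cl (X1) → no; 2× C (X2) → match.
Summing the matching environments: 1 + 2 = 3 matching atoms.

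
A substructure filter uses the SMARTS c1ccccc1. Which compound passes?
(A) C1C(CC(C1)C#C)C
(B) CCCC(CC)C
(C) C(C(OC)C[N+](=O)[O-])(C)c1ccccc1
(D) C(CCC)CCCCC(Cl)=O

c1ccccc1 describes six aromatic carbons in a ring (a benzene ring).
(A) has a methyl group (-CH3) but no six-membered all-carbon aromatic ring is present.
(B) has a methyl group (-CH3) but no six-membered all-carbon aromatic ring is present.
(C) contains a phenyl ring, which satisfies every atom and bond constraint.
(D) has a methyl group (-CH3) but no six-membered all-carbon aromatic ring is present.
So the answer is (C).

C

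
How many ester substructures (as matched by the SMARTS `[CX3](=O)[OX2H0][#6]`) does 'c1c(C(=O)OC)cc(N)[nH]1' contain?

1

[CX3](=O)[OX2H0][#6] is the SMARTS for an ester: a carbonyl carbon bonded to an oxygen that is itself bonded to carbon (no H on that O).
Exactly one fragment in the molecule meets all constraints, giving 1 match.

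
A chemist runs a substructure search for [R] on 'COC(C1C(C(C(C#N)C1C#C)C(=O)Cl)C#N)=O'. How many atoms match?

5

The query [R] means: R matches any atom that is part of a ring.
Check the 18 heavy atoms by environment: 5× C (in 5-ring) → match; 7× C (acyclic) → no; 3× O (acyclic) → no; 2× N (acyclic) → no; 1× Cl (acyclic) → no.
That gives 5 matching atoms.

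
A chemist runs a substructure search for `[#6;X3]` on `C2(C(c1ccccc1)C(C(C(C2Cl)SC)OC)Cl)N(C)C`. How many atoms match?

6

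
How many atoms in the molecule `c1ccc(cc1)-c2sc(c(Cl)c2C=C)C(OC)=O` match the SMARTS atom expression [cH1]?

The query [cH1] means: aromatic carbon bearing exactly one hydrogen.
Check the 18 heavy atoms by environment: 1× s (aromatic, H0) → no; 5× c (aromatic, H0) → no; 1× C (H0) → no; 2× O (H0) → no; 1× C (H3) → no; 5× c (aromatic, H1) → match; 1× C (H1) → no; 1× C (H2) → no; 1× Cl (H0) → no.
That gives 5 matching atoms.

5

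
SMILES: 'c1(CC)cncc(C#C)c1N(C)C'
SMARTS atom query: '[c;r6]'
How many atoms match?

5

The query [c;r6] means: aromatic carbon that belongs to a six-membered ring.
Check the 13 heavy atoms by environment: 1× n (aromatic, in 6-ring) → no; 5× c (aromatic, in 6-ring) → match; 6× C (acyclic) → no; 1× N (acyclic) → no.
That gives 5 matching atoms.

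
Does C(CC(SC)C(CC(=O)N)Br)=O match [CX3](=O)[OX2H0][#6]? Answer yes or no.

The pattern [CX3](=O)[OX2H0][#6] describes a carbonyl carbon bonded to an oxygen that is itself bonded to carbon (no H on that O) — an ester.
The closest candidate here is a primary amide (-C(=O)NH2), but the carbonyl is bonded to N, not to an O-C linkage. No other fragment satisfies the full query, so there is no match.

No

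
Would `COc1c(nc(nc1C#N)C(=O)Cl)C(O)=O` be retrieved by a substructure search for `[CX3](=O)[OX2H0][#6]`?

The pattern [CX3](=O)[OX2H0][#6] describes a carbonyl carbon bonded to an oxygen that is itself bonded to carbon (no H on that O) — an ester.
The closest candidate here is a carboxylic acid group (-C(=O)OH), but the singly-bonded O carries H (OX2H1, not H0). No other fragment satisfies the full query, so there is no match.

No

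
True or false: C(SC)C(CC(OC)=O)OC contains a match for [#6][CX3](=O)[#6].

False

The pattern [#6][CX3](=O)[#6] describes a carbonyl carbon (no H) flanked by two carbons — a ketone.
The closest candidate here is a methyl-ester group (-C(=O)OCH3), but one neighbour of the carbonyl carbon is O, not C. No other fragment satisfies the full query, so there is no match.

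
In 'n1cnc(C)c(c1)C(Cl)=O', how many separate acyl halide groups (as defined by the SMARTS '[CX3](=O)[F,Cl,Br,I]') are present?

[CX3](=O)[F,Cl,Br,I] is the SMARTS for an acyl halide: a carbonyl carbon bonded to a halogen.
Exactly one fragment in the molecule meets all constraints, giving 1 match.

1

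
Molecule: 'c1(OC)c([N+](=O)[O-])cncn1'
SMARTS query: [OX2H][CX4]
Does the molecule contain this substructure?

The pattern [OX2H][CX4] describes a hydroxyl oxygen bound to an sp3 (X4) carbon — an aliphatic alcohol.
The closest candidate here is a methoxy ether (-OCH3), but the oxygen has H0 (ether), not H1. No other fragment satisfies the full query, so there is no match.

No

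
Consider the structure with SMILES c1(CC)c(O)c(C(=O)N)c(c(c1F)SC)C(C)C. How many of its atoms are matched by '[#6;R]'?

6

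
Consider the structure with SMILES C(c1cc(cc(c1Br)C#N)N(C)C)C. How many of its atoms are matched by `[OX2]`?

0

Check the 14 heavy atoms by environment: 6× c (aromatic, X3) → no; 4× C (X4) → no; 1× C (X2) → no; 1× N (X1) → no; 1× N (X3) → no; 1× Br (X1) → no.
No environment satisfies the query, so 0 matching atoms.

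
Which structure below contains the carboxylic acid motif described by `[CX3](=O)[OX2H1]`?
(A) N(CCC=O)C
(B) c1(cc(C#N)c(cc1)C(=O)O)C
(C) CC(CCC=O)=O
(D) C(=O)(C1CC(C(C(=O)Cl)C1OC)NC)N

B

[CX3](=O)[OX2H1] describes an sp2 carbon double-bonded to O and single-bonded to an -OH oxygen (a carboxylic acid).
(A) has an aldehyde (-CHO) but there is no singly-bonded oxygen on the carbonyl carbon.
(B) contains a carboxylic acid group (-C(=O)OH), which satisfies every atom and bond constraint.
(C) has an aldehyde (-CHO) but there is no singly-bonded oxygen on the carbonyl carbon.
(D) has a primary amide (-C(=O)NH2) but the carbonyl is bonded to N, not to an -OH oxygen.
So the answer is (B).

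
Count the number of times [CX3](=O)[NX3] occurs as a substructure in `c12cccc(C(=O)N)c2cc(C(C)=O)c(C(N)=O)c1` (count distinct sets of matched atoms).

[CX3](=O)[NX3] is the SMARTS for an amide: a carbonyl carbon bonded to a trivalent nitrogen.
The molecule carries 2 separate instances of a primary amide (-C(=O)NH2) meeting every constraint; each maps to a distinct set of atoms, giving 2 matches.

2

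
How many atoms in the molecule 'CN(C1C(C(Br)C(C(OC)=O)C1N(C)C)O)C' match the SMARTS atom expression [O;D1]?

2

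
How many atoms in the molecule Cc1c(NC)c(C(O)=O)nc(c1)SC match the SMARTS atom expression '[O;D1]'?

The query [O;D1] means: aliphatic oxygen bonded to exactly one heavy atom.
Check the 14 heavy atoms by environment: 1× n (aromatic, D2) → no; 4× c (aromatic, D3) → no; 1× c (aromatic, D2) → no; 1× N (D2) → no; 3× C (D1) → no; 1× C (D3) → no; 2× O (D1) → match; 1× S (D2) → no.
That gives 2 matching atoms.

2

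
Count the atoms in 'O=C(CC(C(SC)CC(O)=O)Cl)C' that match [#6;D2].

The query [#6;D2] means: any carbon bonded to exactly two heavy atoms.
Check the 13 heavy atoms by environment: 2× C (D2) → match; 4× C (D3) → no; 1× S (D2) → no; 2× C (D1) → no; 3× O (D1) → no; 1× Cl (D1) → no.
That gives 2 matching atoms.

2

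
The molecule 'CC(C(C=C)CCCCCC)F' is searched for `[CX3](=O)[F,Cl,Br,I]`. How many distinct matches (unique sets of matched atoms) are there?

[CX3](=O)[F,Cl,Br,I] is the SMARTS for an acyl halide: a carbonyl carbon bonded to a halogen.
No fragment in the molecule satisfies every constraint, giving 0 matches.

0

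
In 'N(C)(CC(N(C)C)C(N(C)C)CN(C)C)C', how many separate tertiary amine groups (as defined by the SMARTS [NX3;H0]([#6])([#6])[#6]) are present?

[NX3;H0]([#6])([#6])[#6] is the SMARTS for a tertiary amine: a trivalent nitrogen with no H, bonded to three carbons.
The molecule carries 4 separate instances of a dimethylamino group (-N(CH3)2) meeting every constraint; each maps to a distinct set of atoms, giving 4 matches.

4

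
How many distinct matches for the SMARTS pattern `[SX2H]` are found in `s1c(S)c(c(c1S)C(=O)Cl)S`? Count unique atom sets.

[SX2H] is the SMARTS for a thiol: an aliphatic sulfur with two connections, one being H.
The molecule carries 3 separate instances of a thiol (-SH) meeting every constraint; each maps to a distinct set of atoms, giving 3 matches.

3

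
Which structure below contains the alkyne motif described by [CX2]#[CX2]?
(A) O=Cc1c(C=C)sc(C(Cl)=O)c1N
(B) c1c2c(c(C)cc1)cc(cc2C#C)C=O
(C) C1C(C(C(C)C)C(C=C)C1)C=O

[CX2]#[CX2] describes a carbon-carbon triple bond (an alkyne).
(A) has a vinyl group (-CH=CH2) but the C=C is a double bond; both carbons are CX3, not CX2.
(B) contains an ethynyl group (-C#CH), which satisfies every atom and bond constraint.
(C) has a vinyl group (-CH=CH2) but the C=C is a double bond; both carbons are CX3, not CX2.
So the answer is (B).

B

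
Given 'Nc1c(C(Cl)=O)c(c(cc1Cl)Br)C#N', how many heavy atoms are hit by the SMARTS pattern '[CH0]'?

2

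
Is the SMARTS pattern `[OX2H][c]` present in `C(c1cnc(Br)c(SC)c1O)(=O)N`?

Yes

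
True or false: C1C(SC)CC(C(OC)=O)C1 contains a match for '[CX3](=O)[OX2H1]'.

The pattern [CX3](=O)[OX2H1] describes an sp2 carbon double-bonded to O and single-bonded to an -OH oxygen — a carboxylic acid.
The closest candidate here is a methyl-ester group (-C(=O)OCH3), but the singly-bonded O has no H (OX2H0, not OX2H1). No other fragment satisfies the full query, so there is no match.

False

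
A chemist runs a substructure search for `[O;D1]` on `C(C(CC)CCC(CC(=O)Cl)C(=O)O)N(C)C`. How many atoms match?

3

The query [O;D1] means: aliphatic oxygen bonded to exactly one heavy atom.
Check the 17 heavy atoms by environment: 5× C (D2) → no; 4× C (D3) → no; 3× C (D1) → no; 1× N (D3) → no; 3× O (D1) → match; 1× Cl (D1) → no.
That gives 3 matching atoms.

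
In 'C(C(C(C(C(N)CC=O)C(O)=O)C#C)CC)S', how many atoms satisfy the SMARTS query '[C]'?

12

The query [C] means: uppercase C matches aliphatic (non-aromatic) carbon only.
Check the 17 heavy atoms by environment: 12× C → match; 1× S → no; 3× O → no; 1× N → no.
That gives 12 matching atoms.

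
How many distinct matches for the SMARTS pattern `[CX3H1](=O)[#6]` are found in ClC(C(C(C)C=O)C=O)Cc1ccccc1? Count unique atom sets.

2

[CX3H1](=O)[#6] is the SMARTS for an aldehyde: an sp2 carbon with one H, double-bonded to O and single-bonded to carbon.
The molecule carries 2 separate instances of an aldehyde (-CHO) meeting every constraint; each maps to a distinct set of atoms, giving 2 matches.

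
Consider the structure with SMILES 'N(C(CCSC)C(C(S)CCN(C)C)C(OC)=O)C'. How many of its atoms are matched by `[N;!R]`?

The query [N;!R] means: aliphatic nitrogen not in a ring.
Check the 19 heavy atoms by environment: 13× C (acyclic) → no; 2× N (acyclic) → match; 2× S (acyclic) → no; 2× O (acyclic) → no.
That gives 2 matching atoms.

2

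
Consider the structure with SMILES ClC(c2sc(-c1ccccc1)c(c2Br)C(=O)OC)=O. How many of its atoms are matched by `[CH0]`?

2

The query [CH0] means: aliphatic carbon with no attached hydrogen.
Check the 19 heavy atoms by environment: 1× s (aromatic, H0) → no; 5× c (aromatic, H0) → no; 2× C (H0) → match; 3× O (H0) → no; 1× C (H3) → no; 1× Cl (H0) → no; 5× c (aromatic, H1) → no; 1× Br (H0) → no.
That gives 2 matching atoms.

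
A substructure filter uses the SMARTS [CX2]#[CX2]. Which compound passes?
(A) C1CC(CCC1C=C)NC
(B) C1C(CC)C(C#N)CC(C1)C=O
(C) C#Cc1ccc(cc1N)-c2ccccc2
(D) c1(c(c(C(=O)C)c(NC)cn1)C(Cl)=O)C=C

C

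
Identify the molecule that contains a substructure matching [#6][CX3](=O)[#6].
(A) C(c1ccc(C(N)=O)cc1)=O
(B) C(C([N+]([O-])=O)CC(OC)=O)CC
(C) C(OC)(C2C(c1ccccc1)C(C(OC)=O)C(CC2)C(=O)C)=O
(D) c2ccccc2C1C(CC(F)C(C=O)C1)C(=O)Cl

[#6][CX3](=O)[#6] describes a carbonyl carbon (no H) flanked by two carbons (a ketone).
(A) has a primary amide (-C(=O)NH2) but one neighbour of the carbonyl carbon is N, not C.
(B) has a methyl-ester group (-C(=O)OCH3) but one neighbour of the carbonyl carbon is O, not C.
(C) contains an acetyl/ketone group (-C(=O)CH3), which satisfies every atom and bond constraint.
(D) has an aldehyde (-CHO) but the carbonyl carbon has H1, so it is not flanked by two carbons.
So the answer is (C).

C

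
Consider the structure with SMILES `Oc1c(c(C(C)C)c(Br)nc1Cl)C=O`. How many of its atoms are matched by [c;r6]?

The query [c;r6] means: aromatic carbon that belongs to a six-membered ring.
Check the 14 heavy atoms by environment: 1× n (aromatic, in 6-ring) → no; 5× c (aromatic, in 6-ring) → match; 1× Br (acyclic) → no; 4× C (acyclic) → no; 2× O (acyclic) → no; 1× Cl (acyclic) → no.
That gives 5 matching atoms.

5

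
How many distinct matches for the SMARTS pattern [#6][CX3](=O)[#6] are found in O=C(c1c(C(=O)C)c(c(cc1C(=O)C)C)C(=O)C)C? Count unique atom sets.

[#6][CX3](=O)[#6] is the SMARTS for a ketone: a carbonyl carbon (no H) flanked by two carbons.
The molecule carries 4 separate instances of an acetyl/ketone group (-C(=O)CH3) meeting every constraint; each maps to a distinct set of atoms, giving 4 matches.

4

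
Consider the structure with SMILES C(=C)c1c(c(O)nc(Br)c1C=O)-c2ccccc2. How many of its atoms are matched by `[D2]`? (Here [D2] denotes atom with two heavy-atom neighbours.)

8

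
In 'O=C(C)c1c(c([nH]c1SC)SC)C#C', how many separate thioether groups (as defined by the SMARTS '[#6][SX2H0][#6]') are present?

[#6][SX2H0][#6] is the SMARTS for a thioether: an aliphatic sulfur bridging two carbons with no H on the sulfur.
The molecule carries 2 separate instances of a methylthio ether (-SCH3) meeting every constraint; each maps to a distinct set of atoms, giving 2 matches.

2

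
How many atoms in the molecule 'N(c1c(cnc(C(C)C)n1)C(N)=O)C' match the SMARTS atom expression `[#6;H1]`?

Check the 14 heavy atoms by environment: 2× n (aromatic, H0) → no; 3× c (aromatic, H0) → no; 1× c (aromatic, H1) → match; 1× C (H0) → no; 1× O (H0) → no; 1× N (H2) → no; 1× N (H1) → no; 3× C (H3) → no; 1× C (H1) → match.
Summing the matching environments: 1 + 1 = 2 matching atoms.

2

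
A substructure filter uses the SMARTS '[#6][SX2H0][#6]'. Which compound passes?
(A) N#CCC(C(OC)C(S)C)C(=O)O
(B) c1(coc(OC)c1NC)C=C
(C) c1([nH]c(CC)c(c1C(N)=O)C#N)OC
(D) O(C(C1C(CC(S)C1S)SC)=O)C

[#6][SX2H0][#6] describes an aliphatic sulfur bridging two carbons with no H on the sulfur (a thioether).
(A) has a methoxy ether (-OCH3) but the bridging atom is O, not S.
(B) has a methoxy ether (-OCH3) but the bridging atom is O, not S.
(C) has a methoxy ether (-OCH3) but the bridging atom is O, not S.
(D) contains a methylthio ether (-SCH3), which satisfies every atom and bond constraint.
So the answer is (D).

D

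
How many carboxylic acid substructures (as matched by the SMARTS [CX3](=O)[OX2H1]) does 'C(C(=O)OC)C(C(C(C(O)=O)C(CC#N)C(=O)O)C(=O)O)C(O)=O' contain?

4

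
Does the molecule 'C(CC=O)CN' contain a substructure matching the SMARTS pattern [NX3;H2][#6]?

Yes

The pattern [NX3;H2][#6] describes a trivalent nitrogen with two H attached to carbon — a primary amine.
The molecule carries a primary amino group (-NH2), whose atoms satisfy every constraint of the query, so the pattern matches.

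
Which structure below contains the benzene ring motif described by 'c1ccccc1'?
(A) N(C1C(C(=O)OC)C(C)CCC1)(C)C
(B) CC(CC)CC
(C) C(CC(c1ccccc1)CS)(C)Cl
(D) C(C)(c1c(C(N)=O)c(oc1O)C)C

C

c1ccccc1 describes six aromatic carbons in a ring (a benzene ring).
(A) has a methyl group (-CH3) but no six-membered all-carbon aromatic ring is present.
(B) has a methyl group (-CH3) but no six-membered all-carbon aromatic ring is present.
(C) contains a phenyl ring, which satisfies every atom and bond constraint.
(D) has a methyl group (-CH3) but no six-membered all-carbon aromatic ring is present.
So the answer is (C).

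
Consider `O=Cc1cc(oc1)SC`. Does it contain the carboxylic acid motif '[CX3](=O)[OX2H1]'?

No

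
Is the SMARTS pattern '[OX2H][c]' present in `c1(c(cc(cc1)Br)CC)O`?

The pattern [OX2H][c] describes a hydroxyl oxygen attached to an aromatic carbon — a phenol.
The molecule carries a hydroxyl group (-OH), whose atoms satisfy every constraint of the query, so the pattern matches.

Yes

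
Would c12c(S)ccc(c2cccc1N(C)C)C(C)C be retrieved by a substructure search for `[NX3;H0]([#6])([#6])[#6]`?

Yes

The pattern [NX3;H0]([#6])([#6])[#6] describes a trivalent nitrogen with no H, bonded to three carbons — a tertiary amine.
The molecule carries a dimethylamino group (-N(CH3)2), whose atoms satisfy every constraint of the query, so the pattern matches.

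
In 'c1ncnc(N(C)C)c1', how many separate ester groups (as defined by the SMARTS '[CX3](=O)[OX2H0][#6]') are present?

0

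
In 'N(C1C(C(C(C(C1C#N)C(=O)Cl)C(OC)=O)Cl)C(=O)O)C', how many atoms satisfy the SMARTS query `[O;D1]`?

4

The query [O;D1] means: aliphatic oxygen bonded to exactly one heavy atom.
Check the 21 heavy atoms by environment: 9× C (D3) → no; 2× Cl (D1) → no; 4× O (D1) → match; 1× C (D2) → no; 1× N (D1) → no; 1× N (D2) → no; 2× C (D1) → no; 1× O (D2) → no.
That gives 4 matching atoms.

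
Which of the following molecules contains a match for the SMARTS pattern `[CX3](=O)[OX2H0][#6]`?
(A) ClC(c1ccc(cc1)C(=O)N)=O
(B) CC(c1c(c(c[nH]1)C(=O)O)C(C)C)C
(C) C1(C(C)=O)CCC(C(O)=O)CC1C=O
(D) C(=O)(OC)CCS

[CX3](=O)[OX2H0][#6] describes a carbonyl carbon bonded to an oxygen that is itself bonded to carbon (no H on that O) (an ester).
(A) has a primary amide (-C(=O)NH2) but the carbonyl is bonded to N, not to an O-C linkage.
(B) has a carboxylic acid group (-C(=O)OH) but the singly-bonded O carries H (OX2H1, not H0).
(C) has a carboxylic acid group (-C(=O)OH) but the singly-bonded O carries H (OX2H1, not H0).
(D) contains a methyl-ester group (-C(=O)OCH3), which satisfies every atom and bond constraint.
So the answer is (D).

D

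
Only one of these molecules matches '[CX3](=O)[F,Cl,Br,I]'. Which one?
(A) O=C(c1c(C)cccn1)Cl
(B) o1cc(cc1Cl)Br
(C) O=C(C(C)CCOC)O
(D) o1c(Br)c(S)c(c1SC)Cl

A

[CX3](=O)[F,Cl,Br,I] describes a carbonyl carbon bonded to a halogen (an acyl halide).
(A) contains an acyl chloride (-C(=O)Cl), which satisfies every atom and bond constraint.
(B) has a chloro substituent but the Cl is not on a carbonyl carbon.
(C) has a carboxylic acid group (-C(=O)OH) but the carbonyl is bonded to -OH, not to a halogen.
(D) has a chloro substituent but the Cl is not on a carbonyl carbon.
So the answer is (A).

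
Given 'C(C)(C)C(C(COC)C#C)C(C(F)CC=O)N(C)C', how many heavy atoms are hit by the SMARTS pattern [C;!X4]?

3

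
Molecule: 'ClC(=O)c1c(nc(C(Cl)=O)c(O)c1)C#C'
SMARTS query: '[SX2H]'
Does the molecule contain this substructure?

No

The pattern [SX2H] describes an aliphatic sulfur with two connections, one being H — a thiol.
The closest candidate here is a hydroxyl group (-OH), but it is an -OH, not an -SH. No other fragment satisfies the full query, so there is no match.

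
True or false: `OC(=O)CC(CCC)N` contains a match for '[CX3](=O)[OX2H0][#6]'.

The pattern [CX3](=O)[OX2H0][#6] describes a carbonyl carbon bonded to an oxygen that is itself bonded to carbon (no H on that O) — an ester.
The closest candidate here is a carboxylic acid group (-C(=O)OH), but the singly-bonded O carries H (OX2H1, not H0). No other fragment satisfies the full query, so there is no match.

False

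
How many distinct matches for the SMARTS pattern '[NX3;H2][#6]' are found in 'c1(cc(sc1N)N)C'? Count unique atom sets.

[NX3;H2][#6] is the SMARTS for a primary amine: a trivalent nitrogen with two H attached to carbon.
The molecule carries 2 separate instances of a primary amino group (-NH2) meeting every constraint; each maps to a distinct set of atoms, giving 2 matches.

2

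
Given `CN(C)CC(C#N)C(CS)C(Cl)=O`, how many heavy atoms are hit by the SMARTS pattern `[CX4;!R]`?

The query [CX4;!R] means: aliphatic carbon with four total connections, not in a ring.
Check the 13 heavy atoms by environment: 6× C (X4, acyclic) → match; 1× C (X2, acyclic) → no; 1× N (X1, acyclic) → no; 1× N (X3, acyclic) → no; 1× C (X3, acyclic) → no; 1× O (X1, acyclic) → no; 1× Cl (X1, acyclic) → no; 1× S (X2, acyclic) → no.
That gives 6 matching atoms.

6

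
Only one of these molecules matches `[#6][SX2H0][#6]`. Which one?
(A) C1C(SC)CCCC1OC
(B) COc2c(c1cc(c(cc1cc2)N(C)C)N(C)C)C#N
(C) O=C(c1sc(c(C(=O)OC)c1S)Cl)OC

[#6][SX2H0][#6] describes an aliphatic sulfur bridging two carbons with no H on the sulfur (a thioether).
(A) contains a methylthio ether (-SCH3), which satisfies every atom and bond constraint.
(B) has a methoxy ether (-OCH3) but the bridging atom is O, not S.
(C) has a thiol (-SH) but the sulfur has H1, not H0 bridging two carbons.
So the answer is (A).

A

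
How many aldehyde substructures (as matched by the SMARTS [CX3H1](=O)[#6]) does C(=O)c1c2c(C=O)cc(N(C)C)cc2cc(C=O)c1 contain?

[CX3H1](=O)[#6] is the SMARTS for an aldehyde: an sp2 carbon with one H, double-bonded to O and single-bonded to carbon.
The molecule carries 3 separate instances of an aldehyde (-CHO) meeting every constraint; each maps to a distinct set of atoms, giving 3 matches.

3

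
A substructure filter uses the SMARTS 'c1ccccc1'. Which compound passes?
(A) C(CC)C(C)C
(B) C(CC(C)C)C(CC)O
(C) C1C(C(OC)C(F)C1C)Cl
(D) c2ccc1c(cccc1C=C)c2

D

c1ccccc1 describes six aromatic carbons in a ring (a benzene ring).
(A) has a methyl group (-CH3) but no six-membered all-carbon aromatic ring is present.
(B) has a methyl group (-CH3) but no six-membered all-carbon aromatic ring is present.
(C) has a methyl group (-CH3) but no six-membered all-carbon aromatic ring is present.
(D) contains the required atom environment, so the pattern matches.
So the answer is (D).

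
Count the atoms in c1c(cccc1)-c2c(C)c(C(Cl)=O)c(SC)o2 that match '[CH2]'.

The query [CH2] means: aliphatic carbon with exactly two hydrogens.
Check the 17 heavy atoms by environment: 1× o (aromatic, H0) → no; 5× c (aromatic, H0) → no; 1× S (H0) → no; 2× C (H3) → no; 1× C (H0) → no; 1× O (H0) → no; 1× Cl (H0) → no; 5× c (aromatic, H1) → no.
No environment satisfies the query, so 0 matching atoms.

0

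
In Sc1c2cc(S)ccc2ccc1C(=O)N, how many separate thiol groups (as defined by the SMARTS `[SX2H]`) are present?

[SX2H] is the SMARTS for a thiol: an aliphatic sulfur with two connections, one being H.
The molecule carries 2 separate instances of a thiol (-SH) meeting every constraint; each maps to a distinct set of atoms, giving 2 matches.

2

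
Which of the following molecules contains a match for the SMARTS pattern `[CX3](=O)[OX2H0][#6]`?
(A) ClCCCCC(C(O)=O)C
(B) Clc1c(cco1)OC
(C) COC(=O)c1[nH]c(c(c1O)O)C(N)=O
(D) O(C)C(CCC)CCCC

C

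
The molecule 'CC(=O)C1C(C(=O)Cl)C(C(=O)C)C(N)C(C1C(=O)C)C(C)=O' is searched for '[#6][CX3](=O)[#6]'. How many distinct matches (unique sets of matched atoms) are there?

4

[#6][CX3](=O)[#6] is the SMARTS for a ketone: a carbonyl carbon (no H) flanked by two carbons.
The molecule carries 4 separate instances of an acetyl/ketone group (-C(=O)CH3) meeting every constraint; each maps to a distinct set of atoms, giving 4 matches.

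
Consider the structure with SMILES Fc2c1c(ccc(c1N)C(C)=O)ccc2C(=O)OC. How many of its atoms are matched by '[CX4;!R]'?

The query [CX4;!R] means: aliphatic carbon with four total connections, not in a ring.
Check the 19 heavy atoms by environment: 10× c (aromatic, X3, in 6-ring) → no; 2× C (X3, acyclic) → no; 2× O (X1, acyclic) → no; 1× O (X2, acyclic) → no; 2× C (X4, acyclic) → match; 1× N (X3, acyclic) → no; 1× F (X1, acyclic) → no.
That gives 2 matching atoms.

2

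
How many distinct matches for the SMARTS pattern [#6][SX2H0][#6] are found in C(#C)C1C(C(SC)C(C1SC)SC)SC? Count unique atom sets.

[#6][SX2H0][#6] is the SMARTS for a thioether: an aliphatic sulfur bridging two carbons with no H on the sulfur.
The molecule carries 4 separate instances of a methylthio ether (-SCH3) meeting every constraint; each maps to a distinct set of atoms, giving 4 matches.

4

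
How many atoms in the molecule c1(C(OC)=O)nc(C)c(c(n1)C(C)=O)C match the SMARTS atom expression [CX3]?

2

The query [CX3] means: C with X3: aliphatic carbon with exactly 3 total connections.
Check the 15 heavy atoms by environment: 2× n (aromatic, X2) → no; 4× c (aromatic, X3) → no; 2× C (X3) → match; 2× O (X1) → no; 1× O (X2) → no; 4× C (X4) → no.
That gives 2 matching atoms.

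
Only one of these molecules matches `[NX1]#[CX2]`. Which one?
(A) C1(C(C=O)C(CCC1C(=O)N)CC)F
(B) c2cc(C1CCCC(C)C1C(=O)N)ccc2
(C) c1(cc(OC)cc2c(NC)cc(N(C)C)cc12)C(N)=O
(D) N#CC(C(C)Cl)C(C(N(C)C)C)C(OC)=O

D

[NX1]#[CX2] describes a nitrogen triple-bonded to a two-connected carbon (a nitrile).
(A) has a primary amide (-C(=O)NH2) but the nitrogen is NX3, not NX1.
(B) has a primary amide (-C(=O)NH2) but the nitrogen is NX3, not NX1.
(C) has a primary amide (-C(=O)NH2) but the nitrogen is NX3, not NX1.
(D) contains a nitrile (-C#N), which satisfies every atom and bond constraint.
So the answer is (D).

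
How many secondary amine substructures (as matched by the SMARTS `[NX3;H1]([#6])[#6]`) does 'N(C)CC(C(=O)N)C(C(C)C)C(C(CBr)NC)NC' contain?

3

[NX3;H1]([#6])[#6] is the SMARTS for a secondary amine: a trivalent nitrogen with one H, bonded to two carbons.
The molecule carries 3 separate instances of an N-methylamino group (-NHCH3) meeting every constraint; each maps to a distinct set of atoms, giving 3 matches.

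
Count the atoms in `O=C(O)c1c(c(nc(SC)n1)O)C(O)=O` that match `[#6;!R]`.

3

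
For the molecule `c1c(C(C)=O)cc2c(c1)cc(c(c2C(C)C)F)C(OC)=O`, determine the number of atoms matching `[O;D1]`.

2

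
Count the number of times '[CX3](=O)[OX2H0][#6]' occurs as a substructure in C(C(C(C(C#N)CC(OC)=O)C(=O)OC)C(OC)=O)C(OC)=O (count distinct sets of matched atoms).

[CX3](=O)[OX2H0][#6] is the SMARTS for an ester: a carbonyl carbon bonded to an oxygen that is itself bonded to carbon (no H on that O).
The molecule carries 4 separate instances of a methyl-ester group (-C(=O)OCH3) meeting every constraint; each maps to a distinct set of atoms, giving 4 matches.

4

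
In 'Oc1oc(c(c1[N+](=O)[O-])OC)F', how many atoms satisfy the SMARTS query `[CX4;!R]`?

The query [CX4;!R] means: aliphatic carbon with four total connections, not in a ring.
Check the 12 heavy atoms by environment: 1× o (aromatic, X2, in 5-ring) → no; 4× c (aromatic, X3, in 5-ring) → no; 1× N (charge +1, X3, acyclic) → no; 1× O (charge -1, X1, acyclic) → no; 1× O (X1, acyclic) → no; 2× O (X2, acyclic) → no; 1× C (X4, acyclic) → match; 1× F (X1, acyclic) → no.
That gives 1 matching atom.

1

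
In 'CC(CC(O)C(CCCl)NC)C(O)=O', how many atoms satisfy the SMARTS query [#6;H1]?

The query [#6;H1] means: any carbon bearing exactly one hydrogen.
Check the 14 heavy atoms by environment: 3× C (H2) → no; 3× C (H1) → match; 2× C (H3) → no; 2× O (H1) → no; 1× C (H0) → no; 1× O (H0) → no; 1× Cl (H0) → no; 1× N (H1) → no.
That gives 3 matching atoms.

3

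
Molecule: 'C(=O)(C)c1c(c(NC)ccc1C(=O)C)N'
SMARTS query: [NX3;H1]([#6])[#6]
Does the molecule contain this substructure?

The pattern [NX3;H1]([#6])[#6] describes a trivalent nitrogen with one H, bonded to two carbons — a secondary amine.
The molecule carries an N-methylamino group (-NHCH3), whose atoms satisfy every constraint of the query, so the pattern matches.

Yes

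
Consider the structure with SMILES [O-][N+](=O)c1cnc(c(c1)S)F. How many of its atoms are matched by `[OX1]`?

2

The query [OX1] means: aliphatic oxygen with one total connection — typically a carbonyl =O or an oxide.
Check the 11 heavy atoms by environment: 1× n (aromatic, X2) → no; 5× c (aromatic, X3) → no; 1× S (X2) → no; 1× N (charge +1, X3) → no; 1× O (charge -1, X1) → match; 1× O (X1) → match; 1× F (X1) → no.
Summing the matching environments: 1 + 1 = 2 matching atoms.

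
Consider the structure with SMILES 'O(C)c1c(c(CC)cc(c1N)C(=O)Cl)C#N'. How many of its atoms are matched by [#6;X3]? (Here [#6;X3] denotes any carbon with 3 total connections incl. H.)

7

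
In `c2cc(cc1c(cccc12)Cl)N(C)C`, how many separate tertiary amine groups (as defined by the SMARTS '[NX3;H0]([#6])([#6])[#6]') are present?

1

[NX3;H0]([#6])([#6])[#6] is the SMARTS for a tertiary amine: a trivalent nitrogen with no H, bonded to three carbons.
Exactly one fragment in the molecule meets all constraints, giving 1 match.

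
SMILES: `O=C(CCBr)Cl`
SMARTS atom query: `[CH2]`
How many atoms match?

2

The query [CH2] means: aliphatic carbon with exactly two hydrogens.
Check the 6 heavy atoms by environment: 2× C (H2) → match; 1× C (H0) → no; 1× O (H0) → no; 1× Cl (H0) → no; 1× Br (H0) → no.
That gives 2 matching atoms.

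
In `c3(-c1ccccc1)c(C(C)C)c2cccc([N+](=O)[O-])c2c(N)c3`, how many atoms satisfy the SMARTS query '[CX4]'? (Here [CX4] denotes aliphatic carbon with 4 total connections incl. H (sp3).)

3

The query [CX4] means: C with X4: aliphatic carbon with exactly 4 total connections (bonds + H).
Check the 23 heavy atoms by environment: 16× c (aromatic, X3) → no; 1× N (charge +1, X3) → no; 1× O (charge -1, X1) → no; 1× O (X1) → no; 1× N (X3) → no; 3× C (X4) → match.
That gives 3 matching atoms.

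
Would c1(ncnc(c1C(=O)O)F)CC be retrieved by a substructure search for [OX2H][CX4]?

The pattern [OX2H][CX4] describes a hydroxyl oxygen bound to an sp3 (X4) carbon — an aliphatic alcohol.
The closest candidate here is a carboxylic acid group (-C(=O)OH), but the -OH is on a CX3 carbonyl carbon, not a CX4 carbon. No other fragment satisfies the full query, so there is no match.

No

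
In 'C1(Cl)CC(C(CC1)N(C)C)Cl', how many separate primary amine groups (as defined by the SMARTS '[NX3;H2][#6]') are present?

0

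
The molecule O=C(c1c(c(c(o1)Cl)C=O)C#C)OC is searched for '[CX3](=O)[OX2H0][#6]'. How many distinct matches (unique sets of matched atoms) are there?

[CX3](=O)[OX2H0][#6] is the SMARTS for an ester: a carbonyl carbon bonded to an oxygen that is itself bonded to carbon (no H on that O).
Exactly one fragment in the molecule meets all constraints, giving 1 match.

1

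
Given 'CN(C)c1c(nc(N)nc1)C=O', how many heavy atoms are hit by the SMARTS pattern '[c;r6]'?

4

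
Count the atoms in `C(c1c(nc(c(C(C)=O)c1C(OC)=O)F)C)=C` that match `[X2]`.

2

The query [X2] means: any atom with exactly two total connections (bonds + H).
Check the 17 heavy atoms by environment: 1× n (aromatic, X2) → match; 5× c (aromatic, X3) → no; 4× C (X3) → no; 2× O (X1) → no; 1× O (X2) → match; 3× C (X4) → no; 1× F (X1) → no.
Summing the matching environments: 1 + 1 = 2 matching atoms.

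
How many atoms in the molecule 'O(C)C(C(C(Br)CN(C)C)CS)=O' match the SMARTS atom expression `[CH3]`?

3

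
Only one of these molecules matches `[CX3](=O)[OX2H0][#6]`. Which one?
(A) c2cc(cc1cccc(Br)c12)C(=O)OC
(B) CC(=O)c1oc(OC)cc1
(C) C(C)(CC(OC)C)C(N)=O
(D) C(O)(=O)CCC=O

A

[CX3](=O)[OX2H0][#6] describes a carbonyl carbon bonded to an oxygen that is itself bonded to carbon (no H on that O) (an ester).
(A) contains a methyl-ester group (-C(=O)OCH3), which satisfies every atom and bond constraint.
(B) has a methoxy ether (-OCH3) but the ether oxygen is not adjacent to a C=O carbon.
(C) has a primary amide (-C(=O)NH2) but the carbonyl is bonded to N, not to an O-C linkage.
(D) has a carboxylic acid group (-C(=O)OH) but the singly-bonded O carries H (OX2H1, not H0).
So the answer is (A).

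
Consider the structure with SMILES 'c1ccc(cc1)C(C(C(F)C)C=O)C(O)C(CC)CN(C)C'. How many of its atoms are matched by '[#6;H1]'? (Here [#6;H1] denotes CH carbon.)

The query [#6;H1] means: any carbon bearing exactly one hydrogen.
Check the 22 heavy atoms by environment: 4× C (H3) → no; 6× C (H1) → match; 2× C (H2) → no; 1× O (H1) → no; 1× O (H0) → no; 1× N (H0) → no; 1× c (aromatic, H0) → no; 5× c (aromatic, H1) → match; 1× F (H0) → no.
Summing the matching environments: 6 + 5 = 11 matching atoms.

11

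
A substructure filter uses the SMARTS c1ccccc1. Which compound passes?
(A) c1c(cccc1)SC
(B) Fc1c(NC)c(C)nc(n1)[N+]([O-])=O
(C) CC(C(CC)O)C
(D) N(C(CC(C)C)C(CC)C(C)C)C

A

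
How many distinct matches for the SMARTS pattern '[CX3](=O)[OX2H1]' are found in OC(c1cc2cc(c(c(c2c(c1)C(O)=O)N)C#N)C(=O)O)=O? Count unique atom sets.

[CX3](=O)[OX2H1] is the SMARTS for a carboxylic acid: an sp2 carbon double-bonded to O and single-bonded to an -OH oxygen.
The molecule carries 3 separate instances of a carboxylic acid group (-C(=O)OH) meeting every constraint; each maps to a distinct set of atoms, giving 3 matches.

3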